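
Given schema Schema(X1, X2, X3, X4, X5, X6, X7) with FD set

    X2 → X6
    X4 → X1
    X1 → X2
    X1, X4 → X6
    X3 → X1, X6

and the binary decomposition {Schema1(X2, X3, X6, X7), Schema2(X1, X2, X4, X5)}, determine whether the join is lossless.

Common attributes: Schema1 ∩ Schema2 = {X2}.
Closure of {X2}: X2 → X6 applies, adding X6. So (X2)⁺ = {X2, X6}.
The closure contains neither all of Schema1 = {X2, X3, X6, X7} nor all of Schema2 = {X1, X2, X4, X5}, so the common attributes are not a superkey of either fragment. The join is lossy.

No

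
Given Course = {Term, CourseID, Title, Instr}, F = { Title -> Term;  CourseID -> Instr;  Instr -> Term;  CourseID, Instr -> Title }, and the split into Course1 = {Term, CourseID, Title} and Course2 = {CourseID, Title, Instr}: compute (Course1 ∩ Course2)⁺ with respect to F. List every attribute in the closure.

Term, CourseID, Title, Instr

Course1 ∩ Course2 = {CourseID, Title}.
Title → Term applies, adding Term
CourseID → Instr applies, adding Instr
Closure: {Term, CourseID, Title, Instr}.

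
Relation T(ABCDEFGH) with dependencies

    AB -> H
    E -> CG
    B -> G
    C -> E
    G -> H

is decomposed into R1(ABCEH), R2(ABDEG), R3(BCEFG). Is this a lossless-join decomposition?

No

Chase test. Columns are ABCDEFGH; row i has aⱼ where attribute j ∈ Ri, else bᵢⱼ.
Initial tableau (one row per fragment):
  row 1: a1 a2 a3 b14 a5 b16 b17 a8
  row 2: a1 a2 b23 a4 a5 b26 a7 b28
  row 3: b31 a2 a3 b34 a5 a6 a7 b38
Rows 1 and 2 agree on AB; apply AB→H and equate their H entries.
Rows 1 and 2 agree on E; apply E→CG and equate their CG entries.
Rows 1 and 3 agree on G; apply G→H and equate their H entries.
No row becomes fully distinguished — the join is lossy.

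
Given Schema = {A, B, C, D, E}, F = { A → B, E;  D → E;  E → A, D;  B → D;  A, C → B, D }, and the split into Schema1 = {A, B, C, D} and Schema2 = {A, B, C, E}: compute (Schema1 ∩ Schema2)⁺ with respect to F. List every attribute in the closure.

Schema1 ∩ Schema2 = {A, B, C}.
A → B, E applies, adding E
E → A, D applies, adding D
Closure: {A, B, C, D, E}.

A, B, C, D, E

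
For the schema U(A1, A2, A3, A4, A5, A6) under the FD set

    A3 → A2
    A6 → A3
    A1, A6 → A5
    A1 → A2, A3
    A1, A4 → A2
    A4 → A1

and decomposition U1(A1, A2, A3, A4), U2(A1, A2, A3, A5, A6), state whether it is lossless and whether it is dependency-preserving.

lossy but dependency-preserving

Lossless test: (A1, A2, A3)⁺ = {A1, A2, A3}, which is a superkey of neither fragment — lossy.
Dependency preservation: every FD's attributes lie within a single fragment, so each can be enforced locally — preserved.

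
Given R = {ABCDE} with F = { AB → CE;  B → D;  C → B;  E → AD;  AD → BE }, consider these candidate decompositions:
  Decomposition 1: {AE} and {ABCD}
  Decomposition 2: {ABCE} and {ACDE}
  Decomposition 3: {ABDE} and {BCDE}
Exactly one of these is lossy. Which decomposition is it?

Decomposition 1

Decomposition 1: common = {A}, closure = {A} → lossy.
Decomposition 2: common = {ACE}, closure = {ABCDE} → lossless.
Decomposition 3: common = {BDE}, closure = {ABCDE} → lossless.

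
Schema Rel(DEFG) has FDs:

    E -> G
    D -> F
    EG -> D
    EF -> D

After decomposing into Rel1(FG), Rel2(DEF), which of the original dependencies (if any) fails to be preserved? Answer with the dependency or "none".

Check E → G: no single fragment contains all of {EG}, and the restricted closure of {E} across the fragments never reaches {G}.
D → F is preserved.
EG → D is preserved.
EF → D is preserved.

E -> G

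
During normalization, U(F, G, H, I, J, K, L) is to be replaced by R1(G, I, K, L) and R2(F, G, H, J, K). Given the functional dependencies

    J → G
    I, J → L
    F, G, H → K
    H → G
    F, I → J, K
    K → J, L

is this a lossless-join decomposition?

No

Common attributes: R1 ∩ R2 = {G, K}.
Closure of {G, K}: K → J, L applies, adding J, L. So (G, K)⁺ = {G, J, K, L}.
The closure contains neither all of R1 = {G, I, K, L} nor all of R2 = {F, G, H, J, K}, so the common attributes are not a superkey of either fragment. The join is lossy.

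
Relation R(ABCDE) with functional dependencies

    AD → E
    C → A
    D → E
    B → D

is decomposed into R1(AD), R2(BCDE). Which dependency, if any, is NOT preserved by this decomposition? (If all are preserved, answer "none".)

Check C → A: no single fragment contains all of {AC}, and the restricted closure of {C} across the fragments never reaches {A}.
AD → E is preserved.
D → E is preserved.
B → D is preserved.

C → A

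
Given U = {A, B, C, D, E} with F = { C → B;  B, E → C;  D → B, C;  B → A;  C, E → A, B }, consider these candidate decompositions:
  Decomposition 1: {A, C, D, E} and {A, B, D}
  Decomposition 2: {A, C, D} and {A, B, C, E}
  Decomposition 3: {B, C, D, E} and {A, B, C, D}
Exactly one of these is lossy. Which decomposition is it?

Decomposition 1: common = {A, D}, closure = {A, B, C, D} → lossless.
Decomposition 2: common = {A, C}, closure = {A, B, C} → lossy.
Decomposition 3: common = {B, C, D}, closure = {A, B, C, D} → lossless.

Decomposition 2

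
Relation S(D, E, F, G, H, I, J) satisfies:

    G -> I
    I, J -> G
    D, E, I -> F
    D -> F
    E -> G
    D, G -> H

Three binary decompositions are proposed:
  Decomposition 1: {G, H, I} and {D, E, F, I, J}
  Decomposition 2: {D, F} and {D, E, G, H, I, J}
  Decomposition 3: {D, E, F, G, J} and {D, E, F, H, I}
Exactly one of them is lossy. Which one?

Decomposition 1: common = {I}, closure = {I} → lossy.
Decomposition 2: common = {D}, closure = {D, F} → lossless.
Decomposition 3: common = {D, E, F}, closure = {D, E, F, G, H, I} → lossless.

Decomposition 1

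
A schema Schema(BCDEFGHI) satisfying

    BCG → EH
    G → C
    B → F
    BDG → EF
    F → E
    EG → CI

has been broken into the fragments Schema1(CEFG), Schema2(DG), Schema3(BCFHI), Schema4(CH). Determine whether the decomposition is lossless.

Chase test. Columns are BCDEFGHI; row i has aⱼ where attribute j ∈ Schemai, else bᵢⱼ.
Initial tableau (one row per fragment):
  row 1: b11 a2 b13 a4 a5 a6 b17 b18
  row 2: b21 b22 a3 b24 b25 a6 b27 b28
  row 3: a1 a2 b33 b34 a5 b36 a7 a8
  row 4: b41 a2 b43 b44 b45 b46 a7 b48
Rows 1 and 2 agree on G; apply G→C and equate their C entries.
Rows 1 and 3 agree on F; apply F→E and equate their E entries.
No row becomes fully distinguished — the join is lossy.

No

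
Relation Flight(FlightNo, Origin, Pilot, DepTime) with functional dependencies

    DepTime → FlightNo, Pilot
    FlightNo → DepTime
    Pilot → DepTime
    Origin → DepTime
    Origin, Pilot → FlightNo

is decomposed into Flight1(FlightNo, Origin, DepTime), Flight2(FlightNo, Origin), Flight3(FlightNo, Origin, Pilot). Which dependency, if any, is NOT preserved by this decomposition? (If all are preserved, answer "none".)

none

DepTime → FlightNo, Pilot: restricted closure across fragments reaches FlightNo, Pilot.
FlightNo → DepTime lies within Flight1.
Pilot → DepTime: restricted closure across fragments reaches DepTime.
Origin → DepTime lies within Flight1.
Origin, Pilot → FlightNo lies within Flight3.
Every dependency is enforceable on the fragments, so the decomposition is dependency-preserving.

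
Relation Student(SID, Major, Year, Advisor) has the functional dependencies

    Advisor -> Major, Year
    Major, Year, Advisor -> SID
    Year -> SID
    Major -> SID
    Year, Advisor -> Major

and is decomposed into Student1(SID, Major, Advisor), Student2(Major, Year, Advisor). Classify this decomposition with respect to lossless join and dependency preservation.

lossless but not dependency-preserving

Lossless test: (Major, Advisor)⁺ = {SID, Major, Year, Advisor}, which contains all of one fragment — lossless.
Dependency preservation: the restricted closure of {Year} across the fragments never reaches {SID}, so Year → SID cannot be enforced without a join — not preserved.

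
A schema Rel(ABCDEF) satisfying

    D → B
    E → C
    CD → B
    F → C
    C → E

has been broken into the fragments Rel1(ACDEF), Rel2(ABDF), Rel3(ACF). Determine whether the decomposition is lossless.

Chase test. Columns are ABCDEF; row i has aⱼ where attribute j ∈ Reli, else bᵢⱼ.
Initial tableau (one row per fragment):
  row 1: a1 b12 a3 a4 a5 a6
  row 2: a1 a2 b23 a4 b25 a6
  row 3: a1 b32 a3 b34 b35 a6
Rows 1 and 2 agree on D; apply D→B and equate their B entries.
Rows 1 and 2 agree on F; apply F→C and equate their C entries.
Rows 1 and 2 agree on C; apply C→E and equate their E entries.
Rows 1 and 3 agree on C; apply C→E and equate their E entries.
Row 1 is now all distinguished symbols — the join is lossless.

Yes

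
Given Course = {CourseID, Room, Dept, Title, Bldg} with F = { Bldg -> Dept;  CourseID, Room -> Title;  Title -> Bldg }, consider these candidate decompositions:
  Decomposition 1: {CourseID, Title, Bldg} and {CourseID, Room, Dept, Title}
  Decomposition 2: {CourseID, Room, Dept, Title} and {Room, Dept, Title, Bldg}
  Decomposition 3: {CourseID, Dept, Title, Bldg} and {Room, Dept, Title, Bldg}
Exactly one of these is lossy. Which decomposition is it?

Decomposition 1: common = {CourseID, Title}, closure = {CourseID, Dept, Title, Bldg} → lossless.
Decomposition 2: common = {Room, Dept, Title}, closure = {Room, Dept, Title, Bldg} → lossless.
Decomposition 3: common = {Dept, Title, Bldg}, closure = {Dept, Title, Bldg} → lossy.

Decomposition 3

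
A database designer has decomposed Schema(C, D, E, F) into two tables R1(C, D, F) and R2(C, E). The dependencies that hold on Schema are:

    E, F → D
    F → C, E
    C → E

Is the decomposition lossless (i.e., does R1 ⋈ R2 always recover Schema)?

Yes

Common attributes: R1 ∩ R2 = {C}.
Closure of {C}: C → E applies, adding E. So (C)⁺ = {C, E}.
This closure contains every attribute of R2, so R1 ∩ R2 → R2. The join is lossless.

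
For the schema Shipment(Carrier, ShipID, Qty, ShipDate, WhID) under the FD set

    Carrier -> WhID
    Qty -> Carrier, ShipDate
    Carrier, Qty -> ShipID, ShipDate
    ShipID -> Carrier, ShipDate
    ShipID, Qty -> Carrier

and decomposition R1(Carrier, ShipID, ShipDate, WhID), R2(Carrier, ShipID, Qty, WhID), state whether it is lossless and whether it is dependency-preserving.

lossless and dependency-preserving

Lossless test: (Carrier, ShipID, WhID)⁺ = {Carrier, ShipID, ShipDate, WhID}, which contains all of one fragment — lossless.
Dependency preservation: Qty → Carrier, ShipDate; Carrier, Qty → ShipID, ShipDate are not contained in any single fragment, but the restricted closure of each left-hand side across the fragments still reaches the right-hand side; the remaining FDs each lie inside some fragment. All dependencies are preserved.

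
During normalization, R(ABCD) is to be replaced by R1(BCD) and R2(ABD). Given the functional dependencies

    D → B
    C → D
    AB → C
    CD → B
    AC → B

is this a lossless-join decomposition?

Common attributes: R1 ∩ R2 = {BD}.
No dependency enlarges {BD}, so (BD)⁺ = {BD}.
The closure contains neither all of R1 = {BCD} nor all of R2 = {ABD}, so the common attributes are not a superkey of either fragment. The join is lossy.

No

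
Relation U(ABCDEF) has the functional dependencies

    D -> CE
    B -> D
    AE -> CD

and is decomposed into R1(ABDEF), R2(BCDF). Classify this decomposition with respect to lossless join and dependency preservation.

lossless and dependency-preserving

Lossless test: (BDF)⁺ = {BCDEF}, which contains all of one fragment — lossless.
Dependency preservation: D → CE; AE → CD are not contained in any single fragment, but the restricted closure of each left-hand side across the fragments still reaches the right-hand side; the remaining FDs each lie inside some fragment. All dependencies are preserved.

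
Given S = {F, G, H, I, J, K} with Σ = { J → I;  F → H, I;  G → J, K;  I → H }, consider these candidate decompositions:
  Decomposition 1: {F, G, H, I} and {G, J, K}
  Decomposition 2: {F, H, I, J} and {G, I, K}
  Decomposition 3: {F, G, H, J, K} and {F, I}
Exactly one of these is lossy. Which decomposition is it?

Decomposition 2

Decomposition 1: common = {G}, closure = {G, H, I, J, K} → lossless.
Decomposition 2: common = {I}, closure = {H, I} → lossy.
Decomposition 3: common = {F}, closure = {F, H, I} → lossless.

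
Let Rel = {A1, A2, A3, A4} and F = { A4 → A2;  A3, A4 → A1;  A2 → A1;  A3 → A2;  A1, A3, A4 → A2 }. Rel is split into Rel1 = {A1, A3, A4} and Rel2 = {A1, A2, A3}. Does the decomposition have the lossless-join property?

Common attributes: Rel1 ∩ Rel2 = {A1, A3}.
Closure of {A1, A3}: A3 → A2 applies, adding A2. So (A1, A3)⁺ = {A1, A2, A3}.
This closure contains every attribute of Rel2, so Rel1 ∩ Rel2 → Rel2. The join is lossless.

Yes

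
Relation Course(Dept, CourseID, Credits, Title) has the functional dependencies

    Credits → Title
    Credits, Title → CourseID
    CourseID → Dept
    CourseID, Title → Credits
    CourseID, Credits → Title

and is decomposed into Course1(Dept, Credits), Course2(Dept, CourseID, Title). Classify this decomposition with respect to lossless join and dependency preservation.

Lossless test: (Dept)⁺ = {Dept}, which is a superkey of neither fragment — lossy.
Dependency preservation: the restricted closure of {Credits} across the fragments never reaches {Title}, so Credits → Title cannot be enforced without a join — not preserved.

lossy and not dependency-preserving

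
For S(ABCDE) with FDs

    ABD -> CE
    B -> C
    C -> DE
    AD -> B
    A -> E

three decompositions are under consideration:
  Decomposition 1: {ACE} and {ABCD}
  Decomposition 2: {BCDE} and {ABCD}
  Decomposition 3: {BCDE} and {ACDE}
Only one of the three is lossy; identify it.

Decomposition 1: common = {AC}, closure = {ABCDE} → lossless.
Decomposition 2: common = {BCD}, closure = {BCDE} → lossless.
Decomposition 3: common = {CDE}, closure = {CDE} → lossy.

Decomposition 3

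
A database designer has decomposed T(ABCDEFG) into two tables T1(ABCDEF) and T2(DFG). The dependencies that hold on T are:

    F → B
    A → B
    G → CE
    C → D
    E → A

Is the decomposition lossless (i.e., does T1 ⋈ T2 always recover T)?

No

Common attributes: T1 ∩ T2 = {DF}.
Closure of {DF}: F → B applies, adding B. So (DF)⁺ = {BDF}.
The closure contains neither all of T1 = {ABCDEF} nor all of T2 = {DFG}, so the common attributes are not a superkey of either fragment. The join is lossy.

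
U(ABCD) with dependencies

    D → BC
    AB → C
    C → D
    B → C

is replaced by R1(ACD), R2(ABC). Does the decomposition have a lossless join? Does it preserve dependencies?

lossless and dependency-preserving

Lossless test: (AC)⁺ = {ABCD}, which contains all of one fragment — lossless.
Dependency preservation: D → BC is not contained in any single fragment, but the restricted closure of its left-hand side across the fragments still reaches the right-hand side; the remaining FDs each lie inside some fragment. All dependencies are preserved.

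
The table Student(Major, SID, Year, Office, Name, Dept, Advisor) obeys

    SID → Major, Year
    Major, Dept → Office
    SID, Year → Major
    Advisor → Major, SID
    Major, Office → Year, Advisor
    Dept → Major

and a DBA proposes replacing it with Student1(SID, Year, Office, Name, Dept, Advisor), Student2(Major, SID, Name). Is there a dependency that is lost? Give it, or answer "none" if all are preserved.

Check Major, Office → Year, Advisor: no single fragment contains all of {Major, Year, Office, Advisor}, and the restricted closure of {Major, Office} across the fragments never reaches {Year, Advisor}.
SID → Major, Year is preserved.
Major, Dept → Office is preserved.
SID, Year → Major is preserved.
Advisor → Major, SID is preserved.
Dept → Major is preserved.

Major, Office → Year, Advisor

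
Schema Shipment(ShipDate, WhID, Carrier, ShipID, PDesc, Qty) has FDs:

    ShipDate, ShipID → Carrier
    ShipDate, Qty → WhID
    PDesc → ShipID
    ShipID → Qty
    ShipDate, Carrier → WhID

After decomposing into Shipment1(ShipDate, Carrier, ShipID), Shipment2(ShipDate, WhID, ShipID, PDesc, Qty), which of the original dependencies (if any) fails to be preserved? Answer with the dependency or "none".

Check ShipDate, Carrier → WhID: no single fragment contains all of {ShipDate, WhID, Carrier}, and the restricted closure of {ShipDate, Carrier} across the fragments never reaches {WhID}.
ShipDate, ShipID → Carrier is preserved.
ShipDate, Qty → WhID is preserved.
PDesc → ShipID is preserved.
ShipID → Qty is preserved.

ShipDate, Carrier → WhID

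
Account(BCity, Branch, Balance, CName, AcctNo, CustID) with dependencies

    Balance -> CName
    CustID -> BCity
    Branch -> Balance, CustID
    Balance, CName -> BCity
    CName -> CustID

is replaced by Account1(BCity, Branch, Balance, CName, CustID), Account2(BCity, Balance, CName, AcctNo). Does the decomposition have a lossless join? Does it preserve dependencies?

lossy but dependency-preserving

Lossless test: (BCity, Balance, CName)⁺ = {BCity, Balance, CName, CustID}, which is a superkey of neither fragment — lossy.
Dependency preservation: every FD's attributes lie within a single fragment, so each can be enforced locally — preserved.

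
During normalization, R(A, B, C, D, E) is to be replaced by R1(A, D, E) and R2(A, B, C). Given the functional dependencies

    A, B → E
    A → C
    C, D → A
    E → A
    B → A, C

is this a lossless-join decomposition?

Common attributes: R1 ∩ R2 = {A}.
Closure of {A}: A → C applies, adding C. So (A)⁺ = {A, C}.
The closure contains neither all of R1 = {A, D, E} nor all of R2 = {A, B, C}, so the common attributes are not a superkey of either fragment. The join is lossy.

No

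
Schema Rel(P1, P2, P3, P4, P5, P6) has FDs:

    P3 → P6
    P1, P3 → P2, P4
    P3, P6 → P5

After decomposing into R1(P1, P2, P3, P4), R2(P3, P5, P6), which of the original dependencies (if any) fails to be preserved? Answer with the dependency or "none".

P3 → P6 lies within R2.
P1, P3 → P2, P4 lies within R1.
P3, P6 → P5 lies within R2.
Every dependency is enforceable on the fragments, so the decomposition is dependency-preserving.

none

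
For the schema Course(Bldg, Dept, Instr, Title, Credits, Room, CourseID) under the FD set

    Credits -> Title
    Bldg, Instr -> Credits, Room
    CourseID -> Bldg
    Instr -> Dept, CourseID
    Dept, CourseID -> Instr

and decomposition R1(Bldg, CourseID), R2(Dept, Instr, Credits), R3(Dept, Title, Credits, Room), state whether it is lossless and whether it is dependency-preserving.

Lossless test (chase): Rows 2 and 3 agree on Credits; apply Credits→Title and equate their Title entries. No row becomes fully distinguished — the join is lossy.
Dependency preservation: the restricted closure of {Bldg, Instr} across the fragments never reaches {Credits, Room}, so Bldg, Instr → Credits, Room cannot be enforced without a join — not preserved.

lossy and not dependency-preserving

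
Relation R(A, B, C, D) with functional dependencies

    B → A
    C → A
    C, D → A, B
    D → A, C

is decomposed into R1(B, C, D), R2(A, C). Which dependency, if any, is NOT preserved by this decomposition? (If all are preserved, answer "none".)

B → A

Check B → A: no single fragment contains all of {A, B}, and the restricted closure of {B} across the fragments never reaches {A}.
C → A is preserved.
C, D → A, B is preserved.
D → A, C is preserved.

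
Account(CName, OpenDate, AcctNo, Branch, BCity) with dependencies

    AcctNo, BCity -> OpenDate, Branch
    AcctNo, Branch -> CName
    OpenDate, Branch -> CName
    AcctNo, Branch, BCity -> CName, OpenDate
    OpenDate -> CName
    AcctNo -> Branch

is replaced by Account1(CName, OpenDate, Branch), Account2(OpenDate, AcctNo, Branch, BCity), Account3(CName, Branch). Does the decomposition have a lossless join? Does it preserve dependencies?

lossless but not dependency-preserving

Lossless test (chase): Rows 1 and 2 agree on OpenDate, Branch; apply OpenDate, Branch→CName and equate their CName entries. Row 2 is now all distinguished symbols — the join is lossless.
Dependency preservation: the restricted closure of {AcctNo, Branch} across the fragments never reaches {CName}, so AcctNo, Branch → CName cannot be enforced without a join — not preserved.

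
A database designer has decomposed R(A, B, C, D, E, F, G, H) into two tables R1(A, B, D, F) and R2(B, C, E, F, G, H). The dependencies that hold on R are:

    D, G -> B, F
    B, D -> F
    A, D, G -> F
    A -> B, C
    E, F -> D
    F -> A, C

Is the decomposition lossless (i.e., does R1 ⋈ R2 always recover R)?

No

Common attributes: R1 ∩ R2 = {B, F}.
Closure of {B, F}: F → A, C applies, adding A, C. So (B, F)⁺ = {A, B, C, F}.
The closure contains neither all of R1 = {A, B, D, F} nor all of R2 = {B, C, E, F, G, H}, so the common attributes are not a superkey of either fragment. The join is lossy.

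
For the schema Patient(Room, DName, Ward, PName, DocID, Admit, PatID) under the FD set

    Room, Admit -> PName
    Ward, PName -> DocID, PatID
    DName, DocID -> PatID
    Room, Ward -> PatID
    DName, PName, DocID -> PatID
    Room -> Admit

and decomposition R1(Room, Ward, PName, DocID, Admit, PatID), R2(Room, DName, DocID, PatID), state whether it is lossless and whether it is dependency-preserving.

Lossless test: (Room, DocID, PatID)⁺ = {Room, PName, DocID, Admit, PatID}, which is a superkey of neither fragment — lossy.
Dependency preservation: DName, PName, DocID → PatID is not contained in any single fragment, but the restricted closure of its left-hand side across the fragments still reaches the right-hand side; the remaining FDs each lie inside some fragment. All dependencies are preserved.

lossy but dependency-preserving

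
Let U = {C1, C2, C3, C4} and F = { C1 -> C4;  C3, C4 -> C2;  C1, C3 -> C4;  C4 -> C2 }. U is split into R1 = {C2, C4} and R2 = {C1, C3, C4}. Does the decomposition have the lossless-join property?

Common attributes: R1 ∩ R2 = {C4}.
Closure of {C4}: C4 → C2 applies, adding C2. So (C4)⁺ = {C2, C4}.
This closure contains every attribute of R1, so R1 ∩ R2 → R1. The join is lossless.

Yes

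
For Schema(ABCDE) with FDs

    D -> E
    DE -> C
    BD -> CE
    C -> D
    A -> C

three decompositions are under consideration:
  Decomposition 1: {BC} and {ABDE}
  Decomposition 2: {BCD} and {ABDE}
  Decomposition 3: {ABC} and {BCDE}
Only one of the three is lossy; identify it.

Decomposition 1: common = {B}, closure = {B} → lossy.
Decomposition 2: common = {BD}, closure = {BCDE} → lossless.
Decomposition 3: common = {BC}, closure = {BCDE} → lossless.

Decomposition 1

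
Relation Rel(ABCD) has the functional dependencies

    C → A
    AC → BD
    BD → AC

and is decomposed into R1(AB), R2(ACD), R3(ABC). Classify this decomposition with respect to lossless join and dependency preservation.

lossless but not dependency-preserving

Lossless test (chase): Rows 2 and 3 agree on AC; apply AC→BD and equate their BD entries. Row 2 is now all distinguished symbols — the join is lossless.
Dependency preservation: the restricted closure of {BD} across the fragments never reaches {AC}, so BD → AC cannot be enforced without a join — not preserved.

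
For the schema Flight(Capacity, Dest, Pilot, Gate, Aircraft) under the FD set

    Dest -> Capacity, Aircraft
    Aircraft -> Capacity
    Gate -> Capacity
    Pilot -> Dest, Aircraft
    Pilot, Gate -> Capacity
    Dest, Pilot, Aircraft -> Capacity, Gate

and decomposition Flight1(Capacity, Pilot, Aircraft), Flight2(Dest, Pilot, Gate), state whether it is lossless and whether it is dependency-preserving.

Lossless test: (Pilot)⁺ = {Capacity, Dest, Pilot, Gate, Aircraft}, which contains all of one fragment — lossless.
Dependency preservation: the restricted closure of {Dest} across the fragments never reaches {Capacity, Aircraft}, so Dest → Capacity, Aircraft cannot be enforced without a join — not preserved.

lossless but not dependency-preserving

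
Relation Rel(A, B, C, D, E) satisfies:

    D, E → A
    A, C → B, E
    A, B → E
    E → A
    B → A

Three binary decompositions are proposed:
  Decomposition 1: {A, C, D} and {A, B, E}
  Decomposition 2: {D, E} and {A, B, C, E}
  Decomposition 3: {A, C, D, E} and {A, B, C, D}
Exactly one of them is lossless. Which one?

Decomposition 1: common = {A}, closure = {A} → lossy.
Decomposition 2: common = {E}, closure = {A, E} → lossy.
Decomposition 3: common = {A, C, D}, closure = {A, B, C, D, E} → lossless.

Decomposition 3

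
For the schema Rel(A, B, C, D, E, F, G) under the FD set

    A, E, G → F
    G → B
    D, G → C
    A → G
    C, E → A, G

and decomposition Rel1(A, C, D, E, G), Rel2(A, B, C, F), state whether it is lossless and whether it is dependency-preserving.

Lossless test: (A, C)⁺ = {A, B, C, G}, which is a superkey of neither fragment — lossy.
Dependency preservation: the restricted closure of {A, E, G} across the fragments never reaches {F}, so A, E, G → F cannot be enforced without a join — not preserved.

lossy and not dependency-preserving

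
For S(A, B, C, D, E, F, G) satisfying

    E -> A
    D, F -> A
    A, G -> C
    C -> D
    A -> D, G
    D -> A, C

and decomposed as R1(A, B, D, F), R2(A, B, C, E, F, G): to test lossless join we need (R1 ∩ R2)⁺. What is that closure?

A, B, C, D, F, G

R1 ∩ R2 = {A, B, F}.
A → D, G applies, adding D, G
D → A, C applies, adding C
Closure: {A, B, C, D, F, G}.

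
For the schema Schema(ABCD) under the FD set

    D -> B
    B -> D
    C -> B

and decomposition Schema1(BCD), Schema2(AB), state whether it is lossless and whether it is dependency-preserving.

Lossless test: (B)⁺ = {BD}, which is a superkey of neither fragment — lossy.
Dependency preservation: every FD's attributes lie within a single fragment, so each can be enforced locally — preserved.

lossy but dependency-preserving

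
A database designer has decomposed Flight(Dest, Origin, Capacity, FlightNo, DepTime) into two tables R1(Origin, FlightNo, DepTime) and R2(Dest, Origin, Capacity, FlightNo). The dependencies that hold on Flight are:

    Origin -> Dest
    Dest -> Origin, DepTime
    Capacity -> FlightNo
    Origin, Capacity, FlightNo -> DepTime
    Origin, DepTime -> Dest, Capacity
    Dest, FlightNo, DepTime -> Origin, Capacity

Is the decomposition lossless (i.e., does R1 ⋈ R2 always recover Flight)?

Yes

Common attributes: R1 ∩ R2 = {Origin, FlightNo}.
Closure of {Origin, FlightNo}: Origin → Dest applies, adding Dest; Dest → Origin, DepTime applies, adding DepTime; Origin, DepTime → Dest, Capacity applies, adding Capacity. So (Origin, FlightNo)⁺ = {Dest, Origin, Capacity, FlightNo, DepTime}.
This closure contains every attribute of R1, so R1 ∩ R2 → R1. The join is lossless.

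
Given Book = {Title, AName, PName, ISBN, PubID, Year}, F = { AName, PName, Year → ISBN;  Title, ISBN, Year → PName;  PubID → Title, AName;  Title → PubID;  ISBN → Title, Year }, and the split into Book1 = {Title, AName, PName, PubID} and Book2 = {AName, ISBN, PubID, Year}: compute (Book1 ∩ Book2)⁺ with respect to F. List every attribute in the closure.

Title, AName, PubID

Book1 ∩ Book2 = {AName, PubID}.
PubID → Title, AName applies, adding Title
Closure: {Title, AName, PubID}.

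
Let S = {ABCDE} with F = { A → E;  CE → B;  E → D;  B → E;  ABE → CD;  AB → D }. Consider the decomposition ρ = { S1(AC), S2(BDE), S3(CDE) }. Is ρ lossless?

No

Chase test. Columns are ABCDE; row i has aⱼ where attribute j ∈ Si, else bᵢⱼ.
Initial tableau (one row per fragment):
  row 1: a1 b12 a3 b14 b15
  row 2: b21 a2 b23 a4 a5
  row 3: b31 b32 a3 a4 a5
No row becomes fully distinguished — the join is lossy.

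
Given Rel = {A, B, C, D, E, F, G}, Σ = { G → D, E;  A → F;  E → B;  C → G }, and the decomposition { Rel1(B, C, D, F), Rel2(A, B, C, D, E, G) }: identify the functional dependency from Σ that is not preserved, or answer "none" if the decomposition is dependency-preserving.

A → F

Check A → F: no single fragment contains all of {A, F}, and the restricted closure of {A} across the fragments never reaches {F}.
G → D, E is preserved.
E → B is preserved.
C → G is preserved.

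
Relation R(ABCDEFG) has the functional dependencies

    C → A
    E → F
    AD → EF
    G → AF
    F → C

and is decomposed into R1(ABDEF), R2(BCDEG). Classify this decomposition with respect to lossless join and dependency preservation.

lossless but not dependency-preserving

Lossless test: (BDE)⁺ = {ABCDEF}, which contains all of one fragment — lossless.
Dependency preservation: the restricted closure of {C} across the fragments never reaches {A}, so C → A cannot be enforced without a join — not preserved.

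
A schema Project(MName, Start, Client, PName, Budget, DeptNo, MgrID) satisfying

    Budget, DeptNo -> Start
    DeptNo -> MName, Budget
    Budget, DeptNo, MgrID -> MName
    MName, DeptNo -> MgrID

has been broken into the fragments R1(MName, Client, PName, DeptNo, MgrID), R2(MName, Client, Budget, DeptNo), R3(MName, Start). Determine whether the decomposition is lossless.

Chase test. Columns are MName, Start, Client, PName, Budget, DeptNo, MgrID; row i has aⱼ where attribute j ∈ Ri, else bᵢⱼ.
Initial tableau (one row per fragment):
  row 1: a1 b12 a3 a4 b15 a6 a7
  row 2: a1 b22 a3 b24 a5 a6 b27
  row 3: a1 a2 b33 b34 b35 b36 b37
Rows 1 and 2 agree on DeptNo; apply DeptNo→MName, Budget and equate their MName, Budget entries.
Rows 1 and 2 agree on MName, DeptNo; apply MName, DeptNo→MgrID and equate their MgrID entries.
Rows 1 and 2 agree on Budget, DeptNo; apply Budget, DeptNo→Start and equate their Start entries.
No row becomes fully distinguished — the join is lossy.

No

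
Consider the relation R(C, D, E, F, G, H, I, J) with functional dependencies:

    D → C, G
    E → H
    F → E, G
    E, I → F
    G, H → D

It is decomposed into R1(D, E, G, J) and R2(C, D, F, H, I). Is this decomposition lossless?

Common attributes: R1 ∩ R2 = {D}.
Closure of {D}: D → C, G applies, adding C, G. So (D)⁺ = {C, D, G}.
The closure contains neither all of R1 = {D, E, G, J} nor all of R2 = {C, D, F, H, I}, so the common attributes are not a superkey of either fragment. The join is lossy.

No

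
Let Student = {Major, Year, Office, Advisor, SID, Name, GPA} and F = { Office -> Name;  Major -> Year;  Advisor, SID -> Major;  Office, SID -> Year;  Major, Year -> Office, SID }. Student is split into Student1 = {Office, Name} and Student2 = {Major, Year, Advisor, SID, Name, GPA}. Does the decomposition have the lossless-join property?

Common attributes: Student1 ∩ Student2 = {Name}.
No dependency enlarges {Name}, so (Name)⁺ = {Name}.
The closure contains neither all of Student1 = {Office, Name} nor all of Student2 = {Major, Year, Advisor, SID, Name, GPA}, so the common attributes are not a superkey of either fragment. The join is lossy.

No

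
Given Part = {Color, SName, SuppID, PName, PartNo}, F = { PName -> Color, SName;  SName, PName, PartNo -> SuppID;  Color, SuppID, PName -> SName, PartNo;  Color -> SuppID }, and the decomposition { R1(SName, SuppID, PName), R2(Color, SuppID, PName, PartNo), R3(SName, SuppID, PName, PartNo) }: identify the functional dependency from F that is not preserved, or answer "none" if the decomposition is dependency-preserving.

none

PName → Color, SName: restricted closure across fragments reaches Color, SName.
SName, PName, PartNo → SuppID lies within R3.
Color, SuppID, PName → SName, PartNo: restricted closure across fragments reaches SName, PartNo.
Color → SuppID lies within R2.
Every dependency is enforceable on the fragments, so the decomposition is dependency-preserving.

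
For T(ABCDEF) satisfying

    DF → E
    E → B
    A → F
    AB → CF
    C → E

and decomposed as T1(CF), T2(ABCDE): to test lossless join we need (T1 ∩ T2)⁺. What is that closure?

T1 ∩ T2 = {C}.
C → E applies, adding E
E → B applies, adding B
Closure: {BCE}.

BCE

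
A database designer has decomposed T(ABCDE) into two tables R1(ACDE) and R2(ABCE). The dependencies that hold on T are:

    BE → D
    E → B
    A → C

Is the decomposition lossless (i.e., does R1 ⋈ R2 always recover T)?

Yes

Common attributes: R1 ∩ R2 = {ACE}.
Closure of {ACE}: E → B applies, adding B; BE → D applies, adding D. So (ACE)⁺ = {ABCDE}.
This closure contains every attribute of R1, so R1 ∩ R2 → R1. The join is lossless.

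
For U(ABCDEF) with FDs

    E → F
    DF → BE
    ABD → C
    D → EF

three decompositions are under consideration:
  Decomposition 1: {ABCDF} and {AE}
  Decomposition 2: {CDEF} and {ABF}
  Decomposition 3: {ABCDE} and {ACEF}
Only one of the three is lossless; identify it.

Decomposition 3

Decomposition 1: common = {A}, closure = {A} → lossy.
Decomposition 2: common = {F}, closure = {F} → lossy.
Decomposition 3: common = {ACE}, closure = {ACEF} → lossless.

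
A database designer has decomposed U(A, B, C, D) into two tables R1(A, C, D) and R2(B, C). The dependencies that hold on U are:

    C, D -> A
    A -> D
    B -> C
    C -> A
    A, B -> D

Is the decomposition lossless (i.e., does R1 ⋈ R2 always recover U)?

Yes

Common attributes: R1 ∩ R2 = {C}.
Closure of {C}: C → A applies, adding A; A → D applies, adding D. So (C)⁺ = {A, C, D}.
This closure contains every attribute of R1, so R1 ∩ R2 → R1. The join is lossless.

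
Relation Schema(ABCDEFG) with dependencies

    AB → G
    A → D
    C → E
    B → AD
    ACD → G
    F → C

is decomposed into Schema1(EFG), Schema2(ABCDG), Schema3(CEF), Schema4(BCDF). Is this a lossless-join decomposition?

Yes

Chase test. Columns are ABCDEFG; row i has aⱼ where attribute j ∈ Schemai, else bᵢⱼ.
Initial tableau (one row per fragment):
  row 1: b11 b12 b13 b14 a5 a6 a7
  row 2: a1 a2 a3 a4 b25 b26 a7
  row 3: b31 b32 a3 b34 a5 a6 b37
  row 4: b41 a2 a3 a4 b45 a6 b47
Rows 2 and 3 agree on C; apply C→E and equate their E entries.
Rows 2 and 4 agree on C; apply C→E and equate their E entries.
Rows 2 and 4 agree on B; apply B→AD and equate their AD entries.
Rows 2 and 4 agree on ACD; apply ACD→G and equate their G entries.
Rows 1 and 3 agree on F; apply F→C and equate their C entries.
Row 4 is now all distinguished symbols — the join is lossless.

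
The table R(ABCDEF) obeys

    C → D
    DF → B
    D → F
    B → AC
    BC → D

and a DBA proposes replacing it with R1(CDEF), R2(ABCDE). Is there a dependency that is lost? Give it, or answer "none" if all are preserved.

none

C → D lies within R1.
DF → B: restricted closure across fragments reaches B.
D → F lies within R1.
B → AC lies within R2.
BC → D lies within R2.
Every dependency is enforceable on the fragments, so the decomposition is dependency-preserving.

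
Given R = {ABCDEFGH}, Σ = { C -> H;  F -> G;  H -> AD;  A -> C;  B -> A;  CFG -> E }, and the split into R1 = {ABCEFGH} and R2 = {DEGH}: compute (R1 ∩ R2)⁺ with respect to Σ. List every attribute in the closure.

ACDEGH

R1 ∩ R2 = {EGH}.
H → AD applies, adding AD
A → C applies, adding C
Closure: {ACDEGH}.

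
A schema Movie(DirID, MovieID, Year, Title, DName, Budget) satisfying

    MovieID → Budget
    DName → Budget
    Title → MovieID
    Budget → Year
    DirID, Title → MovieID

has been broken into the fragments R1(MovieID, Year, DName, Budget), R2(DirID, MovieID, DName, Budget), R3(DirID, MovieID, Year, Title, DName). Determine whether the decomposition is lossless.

Chase test. Columns are DirID, MovieID, Year, Title, DName, Budget; row i has aⱼ where attribute j ∈ Ri, else bᵢⱼ.
Initial tableau (one row per fragment):
  row 1: b11 a2 a3 b14 a5 a6
  row 2: a1 a2 b23 b24 a5 a6
  row 3: a1 a2 a3 a4 a5 b36
Rows 1 and 3 agree on MovieID; apply MovieID→Budget and equate their Budget entries.
Rows 1 and 2 agree on Budget; apply Budget→Year and equate their Year entries.
Row 3 is now all distinguished symbols — the join is lossless.

Yes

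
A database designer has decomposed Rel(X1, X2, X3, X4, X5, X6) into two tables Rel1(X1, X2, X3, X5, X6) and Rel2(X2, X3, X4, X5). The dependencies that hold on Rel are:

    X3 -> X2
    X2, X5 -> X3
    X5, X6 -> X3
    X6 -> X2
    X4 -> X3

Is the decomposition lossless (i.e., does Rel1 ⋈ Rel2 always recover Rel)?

No

Common attributes: Rel1 ∩ Rel2 = {X2, X3, X5}.
No dependency enlarges {X2, X3, X5}, so (X2, X3, X5)⁺ = {X2, X3, X5}.
The closure contains neither all of Rel1 = {X1, X2, X3, X5, X6} nor all of Rel2 = {X2, X3, X4, X5}, so the common attributes are not a superkey of either fragment. The join is lossy.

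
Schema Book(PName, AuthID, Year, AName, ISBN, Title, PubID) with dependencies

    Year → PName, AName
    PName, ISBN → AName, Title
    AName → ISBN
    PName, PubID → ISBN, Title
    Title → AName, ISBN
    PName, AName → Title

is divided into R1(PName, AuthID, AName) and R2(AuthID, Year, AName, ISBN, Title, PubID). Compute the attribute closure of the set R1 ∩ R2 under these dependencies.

R1 ∩ R2 = {AuthID, AName}.
AName → ISBN applies, adding ISBN
Closure: {AuthID, AName, ISBN}.

AuthID, AName, ISBN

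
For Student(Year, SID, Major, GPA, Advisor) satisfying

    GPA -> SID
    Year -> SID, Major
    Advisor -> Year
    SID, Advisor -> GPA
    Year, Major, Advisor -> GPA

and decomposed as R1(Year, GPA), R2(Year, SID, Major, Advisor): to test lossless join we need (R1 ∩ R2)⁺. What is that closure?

Year, SID, Major

R1 ∩ R2 = {Year}.
Year → SID, Major applies, adding SID, Major
Closure: {Year, SID, Major}.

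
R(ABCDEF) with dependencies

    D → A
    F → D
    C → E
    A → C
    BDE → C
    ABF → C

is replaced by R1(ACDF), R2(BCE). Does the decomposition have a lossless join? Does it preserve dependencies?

Lossless test: (C)⁺ = {CE}, which is a superkey of neither fragment — lossy.
Dependency preservation: BDE → C; ABF → C are not contained in any single fragment, but the restricted closure of each left-hand side across the fragments still reaches the right-hand side; the remaining FDs each lie inside some fragment. All dependencies are preserved.

lossy but dependency-preserving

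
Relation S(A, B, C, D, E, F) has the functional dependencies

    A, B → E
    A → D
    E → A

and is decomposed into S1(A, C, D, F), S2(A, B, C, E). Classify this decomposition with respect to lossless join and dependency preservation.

lossy but dependency-preserving

Lossless test: (A, C)⁺ = {A, C, D}, which is a superkey of neither fragment — lossy.
Dependency preservation: every FD's attributes lie within a single fragment, so each can be enforced locally — preserved.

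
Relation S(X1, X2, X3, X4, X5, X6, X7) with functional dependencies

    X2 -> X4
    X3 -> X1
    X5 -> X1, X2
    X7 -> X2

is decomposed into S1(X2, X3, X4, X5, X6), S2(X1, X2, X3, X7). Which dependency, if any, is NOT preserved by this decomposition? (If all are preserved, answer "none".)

X5 -> X1, X2

Check X5 → X1, X2: no single fragment contains all of {X1, X2, X5}, and the restricted closure of {X5} across the fragments never reaches {X1, X2}.
X2 → X4 is preserved.
X3 → X1 is preserved.
X7 → X2 is preserved.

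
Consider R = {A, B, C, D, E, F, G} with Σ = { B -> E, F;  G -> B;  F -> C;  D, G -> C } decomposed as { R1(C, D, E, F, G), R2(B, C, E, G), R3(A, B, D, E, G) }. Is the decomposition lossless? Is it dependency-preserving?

Lossless test (chase): Rows 2 and 3 agree on B; apply B→E, F and equate their E, F entries. Rows 1 and 2 agree on G; apply G→B and equate their B entries. Rows 2 and 3 agree on F; apply F→C and equate their C entries. Rows 1 and 2 agree on B; apply B→E, F and equate their E, F entries. Row 3 is now all distinguished symbols — the join is lossless.
Dependency preservation: the restricted closure of {B} across the fragments never reaches {E, F}, so B → E, F cannot be enforced without a join — not preserved.

lossless but not dependency-preserving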